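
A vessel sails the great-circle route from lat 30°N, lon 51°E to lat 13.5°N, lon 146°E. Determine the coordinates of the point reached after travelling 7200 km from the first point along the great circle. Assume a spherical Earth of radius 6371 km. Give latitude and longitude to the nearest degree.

≈ lat 24°N, lon 125°E

Write both endpoints as unit vectors p₁, p₂ with components (cos φ cos λ, cos φ sin λ, sin φ).
The central angle between the endpoints is δ = arccos(p₁·p₂) ≈ 1.527 rad (87.5°). The total great-circle distance is δ·R ≈ 1.527 × 6371 ≈ 9731 km, so the target fraction is f = 7200/9731 ≈ 0.740.
Interpolate at f ≈ 0.740 with slerp weights a = sin((1−f)δ)/sin δ ≈ 0.387, b = sin(fδ)/sin δ ≈ 0.905.
p = a·p₁ + b·p₂ ≈ (-0.519, 0.753, 0.405); φ = arcsin(p_z) ≈ 23.89°, λ = atan2(p_y, p_x) ≈ 124.56°.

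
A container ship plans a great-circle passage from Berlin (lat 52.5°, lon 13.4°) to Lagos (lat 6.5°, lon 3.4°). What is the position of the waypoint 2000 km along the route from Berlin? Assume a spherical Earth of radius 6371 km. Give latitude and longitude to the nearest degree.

≈ lat 35°, lon 8°

Write both endpoints as unit vectors p₁, p₂ with components (cos φ cos λ, cos φ sin λ, sin φ).
The central angle between the endpoints is δ = arccos(p₁·p₂) ≈ 0.816 rad (46.7°). The total great-circle distance is δ·R ≈ 0.816 × 6371 ≈ 5196 km, so the target fraction is f = 2000/5196 ≈ 0.385.
Interpolate at f ≈ 0.385 with slerp weights a = sin((1−f)δ)/sin δ ≈ 0.660, b = sin(fδ)/sin δ ≈ 0.424.
p = a·p₁ + b·p₂ ≈ (0.812, 0.118, 0.572); φ = arcsin(p_z) ≈ 34.89°, λ = atan2(p_y, p_x) ≈ 8.28°.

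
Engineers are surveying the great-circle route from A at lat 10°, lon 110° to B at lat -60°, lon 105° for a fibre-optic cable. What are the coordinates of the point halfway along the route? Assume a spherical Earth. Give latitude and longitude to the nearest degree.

From cos δ = sin φ₁ sin φ₂ + cos φ₁ cos φ₂ cos Δλ, the central angle is δ ≈ 1.224 rad (70.1°).
Interpolate at f = 1/2 with slerp weights a = sin((1−f)δ)/sin δ ≈ 0.611, b = sin(fδ)/sin δ ≈ 0.611.
p = a·p₁ + b·p₂ ≈ (-0.285, 0.860, -0.423); φ = arcsin(p_z) ≈ -25.02°, λ = atan2(p_y, p_x) ≈ 108.32°.

≈ lat -25°, lon 108°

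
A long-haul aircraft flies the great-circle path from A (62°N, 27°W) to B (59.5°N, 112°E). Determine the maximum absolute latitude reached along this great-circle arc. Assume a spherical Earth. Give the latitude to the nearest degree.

The great circle lies in the plane with unit normal n̂ = (p₁ × p₂)/|p₁ × p₂|.
Here n̂_z ≈ +0.192; the vertex latitude is φ_max = arccos|n̂_z| ≈ 78.9°.
Check via Clairaut: cos φ_max = |cos φ₁| · sin C = cos(62.0°)·sin(24.1°) ≈ 0.192, again giving ≈ 78.9°.

≈ 79°N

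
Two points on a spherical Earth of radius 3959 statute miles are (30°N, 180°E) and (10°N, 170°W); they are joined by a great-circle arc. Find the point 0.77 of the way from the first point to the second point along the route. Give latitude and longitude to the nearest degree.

≈ (15°N, 172°W)

From cos δ = sin φ₁ sin φ₂ + cos φ₁ cos φ₂ cos Δλ, the central angle is δ ≈ 0.385 rad (22.1°).
Interpolate at f = 0.77 with slerp weights a = sin((1−f)δ)/sin δ ≈ 0.235, b = sin(fδ)/sin δ ≈ 0.778.
p = a·p₁ + b·p₂ ≈ (-0.958, -0.133, 0.253); φ = arcsin(p_z) ≈ 14.64°, λ = atan2(p_y, p_x) ≈ -172.10°.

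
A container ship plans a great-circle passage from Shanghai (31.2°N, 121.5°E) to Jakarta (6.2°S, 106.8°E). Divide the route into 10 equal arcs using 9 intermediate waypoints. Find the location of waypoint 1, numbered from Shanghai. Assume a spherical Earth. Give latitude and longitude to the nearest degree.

≈ (28°N, 120°E)

Write both endpoints as unit vectors p₁, p₂ with components (cos φ cos λ, cos φ sin λ, sin φ).
The central angle between the endpoints is δ = arccos(p₁·p₂) ≈ 0.697 rad (40.0°).
Interpolate at f = 1/10 with slerp weights a = sin((1−f)δ)/sin δ ≈ 0.914, b = sin(fδ)/sin δ ≈ 0.109.
p = a·p₁ + b·p₂ ≈ (-0.440, 0.770, 0.462); φ = arcsin(p_z) ≈ 27.51°, λ = atan2(p_y, p_x) ≈ 119.73°.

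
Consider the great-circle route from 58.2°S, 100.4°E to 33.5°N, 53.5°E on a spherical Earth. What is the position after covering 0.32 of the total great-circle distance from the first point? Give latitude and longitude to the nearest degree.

≈ 30°S, 78°E

Write both endpoints as unit vectors p₁, p₂ with components (cos φ cos λ, cos φ sin λ, sin φ).
The central angle between the endpoints is δ = arccos(p₁·p₂) ≈ 1.740 rad (99.7°).
Interpolate at f = 0.32 with slerp weights a = sin((1−f)δ)/sin δ ≈ 0.939, b = sin(fδ)/sin δ ≈ 0.536.
p = a·p₁ + b·p₂ ≈ (0.177, 0.846, -0.502); φ = arcsin(p_z) ≈ -30.16°, λ = atan2(p_y, p_x) ≈ 78.21°.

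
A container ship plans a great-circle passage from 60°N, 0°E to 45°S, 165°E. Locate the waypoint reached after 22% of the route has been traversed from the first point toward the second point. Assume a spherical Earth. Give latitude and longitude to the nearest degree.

From cos δ = sin φ₁ sin φ₂ + cos φ₁ cos φ₂ cos Δλ, the central angle is δ ≈ 2.837 rad (162.5°).
Interpolate at f = 0.22 with slerp weights a = sin((1−f)δ)/sin δ ≈ 2.668, b = sin(fδ)/sin δ ≈ 1.947.
p = a·p₁ + b·p₂ ≈ (0.005, 0.356, 0.934); φ = arcsin(p_z) ≈ 69.13°, λ = atan2(p_y, p_x) ≈ 89.26°.

≈ 69°N, 89°E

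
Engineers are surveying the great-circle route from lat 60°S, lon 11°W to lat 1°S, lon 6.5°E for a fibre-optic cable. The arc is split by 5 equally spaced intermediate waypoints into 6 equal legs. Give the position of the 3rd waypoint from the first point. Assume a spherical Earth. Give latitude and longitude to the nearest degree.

≈ lat 31°S, lon 1°E

Convert each endpoint to a unit vector on the sphere (x = cos φ cos λ, y = cos φ sin λ, z = sin φ).
The central angle between the endpoints is δ = arccos(p₁·p₂) ≈ 1.057 rad (60.5°).
Interpolate at f = 3/6 with slerp weights a = sin((1−f)δ)/sin δ ≈ 0.579, b = sin(fδ)/sin δ ≈ 0.579.
p = a·p₁ + b·p₂ ≈ (0.859, 0.010, -0.511); φ = arcsin(p_z) ≈ -30.76°, λ = atan2(p_y, p_x) ≈ 0.69°.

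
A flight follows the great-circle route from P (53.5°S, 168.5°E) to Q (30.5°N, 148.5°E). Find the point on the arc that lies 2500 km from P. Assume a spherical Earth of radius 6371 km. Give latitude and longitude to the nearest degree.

Convert each endpoint to a unit vector on the sphere (x = cos φ cos λ, y = cos φ sin λ, z = sin φ).
The central angle between the endpoints is δ = arccos(p₁·p₂) ≈ 1.497 rad (85.8°). The total great-circle distance is δ·R ≈ 1.497 × 6371 ≈ 9538 km, so the target fraction is f = 2500/9538 ≈ 0.262.
Interpolate at f ≈ 0.262 with slerp weights a = sin((1−f)δ)/sin δ ≈ 0.896, b = sin(fδ)/sin δ ≈ 0.383.
p = a·p₁ + b·p₂ ≈ (-0.804, 0.279, -0.525); φ = arcsin(p_z) ≈ -31.70°, λ = atan2(p_y, p_x) ≈ 160.87°.

≈ (32°S, 161°E)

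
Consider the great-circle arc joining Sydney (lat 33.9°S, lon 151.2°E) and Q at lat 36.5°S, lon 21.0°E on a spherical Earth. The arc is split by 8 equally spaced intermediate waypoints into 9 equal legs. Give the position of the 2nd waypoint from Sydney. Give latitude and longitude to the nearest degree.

From cos δ = sin φ₁ sin φ₂ + cos φ₁ cos φ₂ cos Δλ, the central angle is δ ≈ 1.670 rad (95.7°).
Interpolate at f = 2/9 with slerp weights a = sin((1−f)δ)/sin δ ≈ 0.968, b = sin(fδ)/sin δ ≈ 0.364.
p = a·p₁ + b·p₂ ≈ (-0.431, 0.492, -0.757); φ = arcsin(p_z) ≈ -49.17°, λ = atan2(p_y, p_x) ≈ 131.19°.

≈ lat 49°S, lon 131°E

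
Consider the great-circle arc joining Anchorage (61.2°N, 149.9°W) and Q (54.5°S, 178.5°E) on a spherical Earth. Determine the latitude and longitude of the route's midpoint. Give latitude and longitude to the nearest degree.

≈ (3°N, 167°W)

Convert each endpoint to a unit vector on the sphere (x = cos φ cos λ, y = cos φ sin λ, z = sin φ).
The central angle between the endpoints is δ = arccos(p₁·p₂) ≈ 2.066 rad (118.4°).
Interpolate at f = 1/2 with slerp weights a = sin((1−f)δ)/sin δ ≈ 0.976, b = sin(fδ)/sin δ ≈ 0.976.
p = a·p₁ + b·p₂ ≈ (-0.973, -0.221, 0.061); φ = arcsin(p_z) ≈ 3.48°, λ = atan2(p_y, p_x) ≈ -167.21°.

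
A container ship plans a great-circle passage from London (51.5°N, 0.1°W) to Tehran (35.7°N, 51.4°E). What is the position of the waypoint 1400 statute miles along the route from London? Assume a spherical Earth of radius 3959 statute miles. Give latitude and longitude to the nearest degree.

≈ 46°N, 30°E

From cos δ = sin φ₁ sin φ₂ + cos φ₁ cos φ₂ cos Δλ, the central angle is δ ≈ 0.690 rad (39.5°). The total great-circle distance is δ·R ≈ 0.690 × 3959 ≈ 2731 mi, so the target fraction is f = 1400/2731 ≈ 0.513.
Interpolate at f ≈ 0.513 with slerp weights a = sin((1−f)δ)/sin δ ≈ 0.518, b = sin(fδ)/sin δ ≈ 0.544.
p = a·p₁ + b·p₂ ≈ (0.598, 0.345, 0.723); φ = arcsin(p_z) ≈ 46.32°, λ = atan2(p_y, p_x) ≈ 29.95°.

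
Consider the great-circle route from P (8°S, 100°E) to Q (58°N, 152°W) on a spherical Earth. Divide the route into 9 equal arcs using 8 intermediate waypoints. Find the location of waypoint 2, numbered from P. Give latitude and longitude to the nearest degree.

≈ (12°N, 112°E)

Write both endpoints as unit vectors p₁, p₂ with components (cos φ cos λ, cos φ sin λ, sin φ).
The central angle between the endpoints is δ = arccos(p₁·p₂) ≈ 1.855 rad (106.3°).
Interpolate at f = 2/9 with slerp weights a = sin((1−f)δ)/sin δ ≈ 1.033, b = sin(fδ)/sin δ ≈ 0.417.
p = a·p₁ + b·p₂ ≈ (-0.373, 0.904, 0.210); φ = arcsin(p_z) ≈ 12.13°, λ = atan2(p_y, p_x) ≈ 112.42°.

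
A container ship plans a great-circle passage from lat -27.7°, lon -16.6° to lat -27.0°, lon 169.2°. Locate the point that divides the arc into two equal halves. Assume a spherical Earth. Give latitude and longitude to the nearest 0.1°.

Convert each endpoint to a unit vector on the sphere (x = cos φ cos λ, y = cos φ sin λ, z = sin φ).
The central angle between the endpoints is δ = arccos(p₁·p₂) ≈ 2.182 rad (125.0°).
Interpolate at f = 1/2 with slerp weights a = sin((1−f)δ)/sin δ ≈ 1.083, b = sin(fδ)/sin δ ≈ 1.083.
p = a·p₁ + b·p₂ ≈ (-0.029, -0.093, -0.995); φ = arcsin(p_z) ≈ -84.40°, λ = atan2(p_y, p_x) ≈ -107.27°.

≈ lat -84.4°, lon -107.3°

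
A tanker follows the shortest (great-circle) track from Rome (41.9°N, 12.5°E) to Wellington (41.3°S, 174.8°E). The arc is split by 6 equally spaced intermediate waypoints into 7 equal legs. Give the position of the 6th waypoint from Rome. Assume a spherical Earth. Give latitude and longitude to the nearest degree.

Convert each endpoint to a unit vector on the sphere (x = cos φ cos λ, y = cos φ sin λ, z = sin φ).
The central angle between the endpoints is δ = arccos(p₁·p₂) ≈ 2.911 rad (166.8°).
Interpolate at f = 6/7 with slerp weights a = sin((1−f)δ)/sin δ ≈ 1.766, b = sin(fδ)/sin δ ≈ 2.633.
p = a·p₁ + b·p₂ ≈ (-0.687, 0.464, -0.559); φ = arcsin(p_z) ≈ -33.99°, λ = atan2(p_y, p_x) ≈ 145.99°.

≈ 34°S, 146°E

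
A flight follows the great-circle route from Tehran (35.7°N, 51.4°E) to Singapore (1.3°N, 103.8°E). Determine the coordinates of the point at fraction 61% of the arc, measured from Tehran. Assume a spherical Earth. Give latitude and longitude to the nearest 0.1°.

≈ 16.4°N, 85.9°E

Write both endpoints as unit vectors p₁, p₂ with components (cos φ cos λ, cos φ sin λ, sin φ).
The central angle between the endpoints is δ = arccos(p₁·p₂) ≈ 1.037 rad (59.4°).
Interpolate at f = 0.61 with slerp weights a = sin((1−f)δ)/sin δ ≈ 0.457, b = sin(fδ)/sin δ ≈ 0.687.
p = a·p₁ + b·p₂ ≈ (0.068, 0.957, 0.282); φ = arcsin(p_z) ≈ 16.40°, λ = atan2(p_y, p_x) ≈ 85.95°.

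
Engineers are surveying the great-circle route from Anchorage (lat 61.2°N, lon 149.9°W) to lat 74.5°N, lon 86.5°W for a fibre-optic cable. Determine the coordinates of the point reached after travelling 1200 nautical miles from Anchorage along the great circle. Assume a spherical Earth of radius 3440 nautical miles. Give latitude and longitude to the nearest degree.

≈ lat 74°N, lon 107°W

Convert each endpoint to a unit vector on the sphere (x = cos φ cos λ, y = cos φ sin λ, z = sin φ).
The central angle between the endpoints is δ = arccos(p₁·p₂) ≈ 0.446 rad (25.6°). The total great-circle distance is δ·R ≈ 0.446 × 3440 ≈ 1535 nmi, so the target fraction is f = 1200/1535 ≈ 0.782.
Interpolate at f ≈ 0.782 with slerp weights a = sin((1−f)δ)/sin δ ≈ 0.225, b = sin(fδ)/sin δ ≈ 0.792.
p = a·p₁ + b·p₂ ≈ (-0.081, -0.266, 0.961); φ = arcsin(p_z) ≈ 73.87°, λ = atan2(p_y, p_x) ≈ -106.95°.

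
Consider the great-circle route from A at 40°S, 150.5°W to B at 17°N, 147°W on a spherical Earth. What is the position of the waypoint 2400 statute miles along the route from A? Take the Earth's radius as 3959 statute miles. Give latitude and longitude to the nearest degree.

≈ 5°S, 148°W

From cos δ = sin φ₁ sin φ₂ + cos φ₁ cos φ₂ cos Δλ, the central angle is δ ≈ 0.996 rad (57.1°). The total great-circle distance is δ·R ≈ 0.996 × 3959 ≈ 3945 mi, so the target fraction is f = 2400/3945 ≈ 0.608.
Interpolate at f ≈ 0.608 with slerp weights a = sin((1−f)δ)/sin δ ≈ 0.453, b = sin(fδ)/sin δ ≈ 0.679.
p = a·p₁ + b·p₂ ≈ (-0.846, -0.524, -0.093); φ = arcsin(p_z) ≈ -5.33°, λ = atan2(p_y, p_x) ≈ -148.22°.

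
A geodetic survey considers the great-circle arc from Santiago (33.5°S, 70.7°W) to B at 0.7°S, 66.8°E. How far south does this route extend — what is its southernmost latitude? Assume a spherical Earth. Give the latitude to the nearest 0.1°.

≈ 44.8°S

The great circle lies in the plane with unit normal n̂ = (p₁ × p₂)/|p₁ × p₂|.
Here n̂_z ≈ +0.710; the vertex latitude is φ_max = arccos|n̂_z| ≈ 44.8°.
Check via Clairaut: cos φ_max = |cos φ₁| · sin C = cos(33.5°)·sin(121.7°) ≈ 0.710, again giving ≈ 44.8°.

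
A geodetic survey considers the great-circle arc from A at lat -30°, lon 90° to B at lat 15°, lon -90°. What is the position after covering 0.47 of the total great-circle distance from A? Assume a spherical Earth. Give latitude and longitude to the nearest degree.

The haversine formula gives a central angle δ ≈ 2.880 rad (165.0°) between the endpoints.
Interpolate at f = 0.47 with slerp weights a = sin((1−f)δ)/sin δ ≈ 3.860, b = sin(fδ)/sin δ ≈ 3.773.
p = a·p₁ + b·p₂ ≈ (0.000, -0.302, -0.953); φ = arcsin(p_z) ≈ -72.45°, λ = atan2(p_y, p_x) ≈ -90.00°.

≈ lat -72°, lon -90°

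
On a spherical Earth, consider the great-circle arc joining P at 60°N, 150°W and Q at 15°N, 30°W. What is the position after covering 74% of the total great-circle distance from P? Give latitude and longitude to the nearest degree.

From cos δ = sin φ₁ sin φ₂ + cos φ₁ cos φ₂ cos Δλ, the central angle is δ ≈ 1.588 rad (91.0°).
Interpolate at f = 0.74 with slerp weights a = sin((1−f)δ)/sin δ ≈ 0.401, b = sin(fδ)/sin δ ≈ 0.923.
p = a·p₁ + b·p₂ ≈ (0.598, -0.546, 0.586); φ = arcsin(p_z) ≈ 35.90°, λ = atan2(p_y, p_x) ≈ -42.39°.

≈ 36°N, 42°W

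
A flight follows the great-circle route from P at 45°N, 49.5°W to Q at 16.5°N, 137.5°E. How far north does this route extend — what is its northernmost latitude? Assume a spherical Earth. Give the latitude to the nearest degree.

≈ 85°N

The great circle lies in the plane with unit normal n̂ = (p₁ × p₂)/|p₁ × p₂|.
Here n̂_z ≈ -0.094; the vertex latitude is φ_max = arccos|n̂_z| ≈ 84.6°.
Check via Clairaut: cos φ_max = |cos φ₁| · sin C = cos(45.0°)·sin(7.6°) ≈ 0.094, again giving ≈ 84.6°.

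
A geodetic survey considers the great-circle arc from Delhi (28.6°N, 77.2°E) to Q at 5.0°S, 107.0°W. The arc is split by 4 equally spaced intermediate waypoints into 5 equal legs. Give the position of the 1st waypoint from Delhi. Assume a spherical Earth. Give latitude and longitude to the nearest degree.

≈ 59°N, 88°E

From cos δ = sin φ₁ sin φ₂ + cos φ₁ cos φ₂ cos Δλ, the central angle is δ ≈ 2.724 rad (156.1°).
Interpolate at f = 1/5 with slerp weights a = sin((1−f)δ)/sin δ ≈ 2.023, b = sin(fδ)/sin δ ≈ 1.277.
p = a·p₁ + b·p₂ ≈ (0.021, 0.515, 0.857); φ = arcsin(p_z) ≈ 58.98°, λ = atan2(p_y, p_x) ≈ 87.62°.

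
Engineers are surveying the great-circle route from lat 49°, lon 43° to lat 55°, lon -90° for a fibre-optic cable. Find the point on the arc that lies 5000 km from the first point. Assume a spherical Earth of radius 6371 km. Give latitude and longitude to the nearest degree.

≈ lat 71°, lon -49°

Write both endpoints as unit vectors p₁, p₂ with components (cos φ cos λ, cos φ sin λ, sin φ).
The central angle between the endpoints is δ = arccos(p₁·p₂) ≈ 1.201 rad (68.8°). The total great-circle distance is δ·R ≈ 1.201 × 6371 ≈ 7650 km, so the target fraction is f = 5000/7650 ≈ 0.654.
Interpolate at f ≈ 0.654 with slerp weights a = sin((1−f)δ)/sin δ ≈ 0.433, b = sin(fδ)/sin δ ≈ 0.758.
p = a·p₁ + b·p₂ ≈ (0.208, -0.241, 0.948); φ = arcsin(p_z) ≈ 71.45°, λ = atan2(p_y, p_x) ≈ -49.19°.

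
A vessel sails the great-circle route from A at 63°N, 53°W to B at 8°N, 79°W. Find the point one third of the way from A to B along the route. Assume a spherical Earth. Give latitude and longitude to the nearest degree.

The haversine formula gives a central angle δ ≈ 1.014 rad (58.1°) between the endpoints.
Interpolate at f = 1/3 with slerp weights a = sin((1−f)δ)/sin δ ≈ 0.737, b = sin(fδ)/sin δ ≈ 0.391.
p = a·p₁ + b·p₂ ≈ (0.275, -0.647, 0.711); φ = arcsin(p_z) ≈ 45.32°, λ = atan2(p_y, p_x) ≈ -66.96°.

≈ 45°N, 67°W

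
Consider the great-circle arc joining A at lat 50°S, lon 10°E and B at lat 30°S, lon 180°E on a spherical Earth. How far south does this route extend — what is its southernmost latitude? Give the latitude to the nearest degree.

The great circle lies in the plane with unit normal n̂ = (p₁ × p₂)/|p₁ × p₂|.
Here n̂_z ≈ +0.098; the vertex latitude is φ_max = arccos|n̂_z| ≈ 84.4°.

≈ 84°S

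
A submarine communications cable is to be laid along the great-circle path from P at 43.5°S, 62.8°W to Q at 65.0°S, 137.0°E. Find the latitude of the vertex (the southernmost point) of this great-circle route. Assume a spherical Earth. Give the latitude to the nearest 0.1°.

≈ 83.7°S

The great circle lies in the plane with unit normal n̂ = (p₁ × p₂)/|p₁ × p₂|.
Here n̂_z ≈ -0.110; the vertex latitude is φ_max = arccos|n̂_z| ≈ 83.7°.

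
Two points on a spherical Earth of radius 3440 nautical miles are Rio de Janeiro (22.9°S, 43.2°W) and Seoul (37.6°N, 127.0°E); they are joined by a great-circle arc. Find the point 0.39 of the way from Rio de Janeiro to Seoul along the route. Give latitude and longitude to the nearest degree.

≈ 34°N, 13°W

Convert each endpoint to a unit vector on the sphere (x = cos φ cos λ, y = cos φ sin λ, z = sin φ).
The central angle between the endpoints is δ = arccos(p₁·p₂) ≈ 2.846 rad (163.1°).
Interpolate at f = 0.39 with slerp weights a = sin((1−f)δ)/sin δ ≈ 3.386, b = sin(fδ)/sin δ ≈ 3.074.
p = a·p₁ + b·p₂ ≈ (0.808, -0.190, 0.558); φ = arcsin(p_z) ≈ 33.94°, λ = atan2(p_y, p_x) ≈ -13.22°.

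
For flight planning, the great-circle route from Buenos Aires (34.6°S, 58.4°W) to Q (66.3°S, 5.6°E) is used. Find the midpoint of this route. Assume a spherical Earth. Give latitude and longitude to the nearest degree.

≈ (54°S, 39°W)

Write both endpoints as unit vectors p₁, p₂ with components (cos φ cos λ, cos φ sin λ, sin φ).
The central angle between the endpoints is δ = arccos(p₁·p₂) ≈ 0.843 rad (48.3°).
Interpolate at f = 1/2 with slerp weights a = sin((1−f)δ)/sin δ ≈ 0.548, b = sin(fδ)/sin δ ≈ 0.548.
p = a·p₁ + b·p₂ ≈ (0.456, -0.363, -0.813); φ = arcsin(p_z) ≈ -54.39°, λ = atan2(p_y, p_x) ≈ -38.52°.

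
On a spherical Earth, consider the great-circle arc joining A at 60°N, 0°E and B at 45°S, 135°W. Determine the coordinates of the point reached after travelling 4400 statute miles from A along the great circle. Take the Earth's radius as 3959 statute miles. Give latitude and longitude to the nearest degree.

≈ 27°N, 84°W

From cos δ = sin φ₁ sin φ₂ + cos φ₁ cos φ₂ cos Δλ, the central angle is δ ≈ 2.611 rad (149.6°). The total great-circle distance is δ·R ≈ 2.611 × 3959 ≈ 10336 mi, so the target fraction is f = 4400/10336 ≈ 0.426.
Interpolate at f ≈ 0.426 with slerp weights a = sin((1−f)δ)/sin δ ≈ 1.970, b = sin(fδ)/sin δ ≈ 1.770.
p = a·p₁ + b·p₂ ≈ (0.100, -0.885, 0.454); φ = arcsin(p_z) ≈ 27.02°, λ = atan2(p_y, p_x) ≈ -83.56°.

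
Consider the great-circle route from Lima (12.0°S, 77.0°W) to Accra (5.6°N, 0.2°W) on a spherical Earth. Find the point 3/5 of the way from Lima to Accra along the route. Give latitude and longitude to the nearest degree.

From cos δ = sin φ₁ sin φ₂ + cos φ₁ cos φ₂ cos Δλ, the central angle is δ ≈ 1.367 rad (78.3°).
Interpolate at f = 3/5 with slerp weights a = sin((1−f)δ)/sin δ ≈ 0.531, b = sin(fδ)/sin δ ≈ 0.747.
p = a·p₁ + b·p₂ ≈ (0.860, -0.509, -0.038); φ = arcsin(p_z) ≈ -2.15°, λ = atan2(p_y, p_x) ≈ -30.60°.

≈ 2°S, 31°W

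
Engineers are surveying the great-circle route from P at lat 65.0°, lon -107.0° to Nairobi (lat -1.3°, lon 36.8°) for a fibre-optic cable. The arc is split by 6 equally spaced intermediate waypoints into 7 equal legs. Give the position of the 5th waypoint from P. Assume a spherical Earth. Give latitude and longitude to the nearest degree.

≈ lat 29°, lon 28°

From cos δ = sin φ₁ sin φ₂ + cos φ₁ cos φ₂ cos Δλ, the central angle is δ ≈ 1.941 rad (111.2°).
Interpolate at f = 5/7 with slerp weights a = sin((1−f)δ)/sin δ ≈ 0.565, b = sin(fδ)/sin δ ≈ 1.054.
p = a·p₁ + b·p₂ ≈ (0.774, 0.403, 0.488); φ = arcsin(p_z) ≈ 29.20°, λ = atan2(p_y, p_x) ≈ 27.51°.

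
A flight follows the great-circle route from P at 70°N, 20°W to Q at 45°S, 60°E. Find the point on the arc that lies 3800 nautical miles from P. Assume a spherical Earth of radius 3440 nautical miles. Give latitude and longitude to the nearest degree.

≈ 16°N, 36°E

The haversine formula gives a central angle δ ≈ 2.243 rad (128.5°) between the endpoints. The total great-circle distance is δ·R ≈ 2.243 × 3440 ≈ 7715 nmi, so the target fraction is f = 3800/7715 ≈ 0.493.
Interpolate at f ≈ 0.493 with slerp weights a = sin((1−f)δ)/sin δ ≈ 1.160, b = sin(fδ)/sin δ ≈ 1.141.
p = a·p₁ + b·p₂ ≈ (0.776, 0.563, 0.283); φ = arcsin(p_z) ≈ 16.43°, λ = atan2(p_y, p_x) ≈ 35.96°.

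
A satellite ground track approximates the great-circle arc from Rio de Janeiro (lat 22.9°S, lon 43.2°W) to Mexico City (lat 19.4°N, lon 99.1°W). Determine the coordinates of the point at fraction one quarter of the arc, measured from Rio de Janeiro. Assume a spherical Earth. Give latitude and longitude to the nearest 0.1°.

Write both endpoints as unit vectors p₁, p₂ with components (cos φ cos λ, cos φ sin λ, sin φ).
The central angle between the endpoints is δ = arccos(p₁·p₂) ≈ 1.205 rad (69.0°).
Interpolate at f = 1/4 with slerp weights a = sin((1−f)δ)/sin δ ≈ 0.841, b = sin(fδ)/sin δ ≈ 0.318.
p = a·p₁ + b·p₂ ≈ (0.518, -0.826, -0.222); φ = arcsin(p_z) ≈ -12.82°, λ = atan2(p_y, p_x) ≈ -57.94°.

≈ lat 12.8°S, lon 57.9°W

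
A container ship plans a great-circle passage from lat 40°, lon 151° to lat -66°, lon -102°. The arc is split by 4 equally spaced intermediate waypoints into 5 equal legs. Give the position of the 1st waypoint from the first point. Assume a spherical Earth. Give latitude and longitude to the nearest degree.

The haversine formula gives a central angle δ ≈ 2.316 rad (132.7°) between the endpoints.
Interpolate at f = 1/5 with slerp weights a = sin((1−f)δ)/sin δ ≈ 1.307, b = sin(fδ)/sin δ ≈ 0.608.
p = a·p₁ + b·p₂ ≈ (-0.927, 0.243, 0.285); φ = arcsin(p_z) ≈ 16.54°, λ = atan2(p_y, p_x) ≈ 165.29°.

≈ lat 17°, lon 165°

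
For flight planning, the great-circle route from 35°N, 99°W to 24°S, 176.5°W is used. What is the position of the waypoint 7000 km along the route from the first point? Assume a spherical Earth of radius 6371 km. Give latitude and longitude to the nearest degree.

≈ 4°S, 152°W

The haversine formula gives a central angle δ ≈ 1.642 rad (94.1°) between the endpoints. The total great-circle distance is δ·R ≈ 1.642 × 6371 ≈ 10462 km, so the target fraction is f = 7000/10462 ≈ 0.669.
Interpolate at f ≈ 0.669 with slerp weights a = sin((1−f)δ)/sin δ ≈ 0.518, b = sin(fδ)/sin δ ≈ 0.893.
p = a·p₁ + b·p₂ ≈ (-0.881, -0.469, -0.066); φ = arcsin(p_z) ≈ -3.77°, λ = atan2(p_y, p_x) ≈ -151.95°.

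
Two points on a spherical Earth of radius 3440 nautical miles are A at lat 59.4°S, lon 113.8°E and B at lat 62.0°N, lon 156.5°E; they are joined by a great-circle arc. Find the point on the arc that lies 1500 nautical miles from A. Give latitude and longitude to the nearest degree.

Write both endpoints as unit vectors p₁, p₂ with components (cos φ cos λ, cos φ sin λ, sin φ).
The central angle between the endpoints is δ = arccos(p₁·p₂) ≈ 2.195 rad (125.8°). The total great-circle distance is δ·R ≈ 2.195 × 3440 ≈ 7550 nmi, so the target fraction is f = 1500/7550 ≈ 0.199.
Interpolate at f ≈ 0.199 with slerp weights a = sin((1−f)δ)/sin δ ≈ 1.211, b = sin(fδ)/sin δ ≈ 0.520.
p = a·p₁ + b·p₂ ≈ (-0.473, 0.661, -0.582); φ = arcsin(p_z) ≈ -35.62°, λ = atan2(p_y, p_x) ≈ 125.56°.

≈ lat 36°S, lon 126°E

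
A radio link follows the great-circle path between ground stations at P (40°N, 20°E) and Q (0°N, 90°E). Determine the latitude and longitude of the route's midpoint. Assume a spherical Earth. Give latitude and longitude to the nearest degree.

≈ (24°N, 60°E)

Convert each endpoint to a unit vector on the sphere (x = cos φ cos λ, y = cos φ sin λ, z = sin φ).
The central angle between the endpoints is δ = arccos(p₁·p₂) ≈ 1.306 rad (74.8°).
Interpolate at f = 1/2 with slerp weights a = sin((1−f)δ)/sin δ ≈ 0.629, b = sin(fδ)/sin δ ≈ 0.629.
p = a·p₁ + b·p₂ ≈ (0.453, 0.794, 0.405); φ = arcsin(p_z) ≈ 23.87°, λ = atan2(p_y, p_x) ≈ 60.30°.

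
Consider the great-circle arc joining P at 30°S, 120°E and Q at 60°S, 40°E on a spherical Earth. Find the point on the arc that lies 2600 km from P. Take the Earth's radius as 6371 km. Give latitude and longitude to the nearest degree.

The haversine formula gives a central angle δ ≈ 1.038 rad (59.5°) between the endpoints. The total great-circle distance is δ·R ≈ 1.038 × 6371 ≈ 6611 km, so the target fraction is f = 2600/6611 ≈ 0.393.
Interpolate at f ≈ 0.393 with slerp weights a = sin((1−f)δ)/sin δ ≈ 0.684, b = sin(fδ)/sin δ ≈ 0.461.
p = a·p₁ + b·p₂ ≈ (-0.120, 0.661, -0.741); φ = arcsin(p_z) ≈ -47.81°, λ = atan2(p_y, p_x) ≈ 100.25°.

≈ 48°S, 100°E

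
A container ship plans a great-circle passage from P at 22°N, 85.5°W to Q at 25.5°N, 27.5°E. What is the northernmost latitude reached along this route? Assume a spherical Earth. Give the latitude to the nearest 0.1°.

≈ 38.6°N

The great circle lies in the plane with unit normal n̂ = (p₁ × p₂)/|p₁ × p₂|.
Here n̂_z ≈ +0.781; the vertex latitude is φ_max = arccos|n̂_z| ≈ 38.6°.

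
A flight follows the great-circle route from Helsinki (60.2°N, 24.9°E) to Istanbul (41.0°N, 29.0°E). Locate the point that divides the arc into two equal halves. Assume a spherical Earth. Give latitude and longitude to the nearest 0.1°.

Convert each endpoint to a unit vector on the sphere (x = cos φ cos λ, y = cos φ sin λ, z = sin φ).
The central angle between the endpoints is δ = arccos(p₁·p₂) ≈ 0.338 rad (19.4°).
Interpolate at f = 1/2 with slerp weights a = sin((1−f)δ)/sin δ ≈ 0.507, b = sin(fδ)/sin δ ≈ 0.507.
p = a·p₁ + b·p₂ ≈ (0.563, 0.292, 0.773); φ = arcsin(p_z) ≈ 50.62°, λ = atan2(p_y, p_x) ≈ 27.37°.

≈ (50.6°N, 27.4°E)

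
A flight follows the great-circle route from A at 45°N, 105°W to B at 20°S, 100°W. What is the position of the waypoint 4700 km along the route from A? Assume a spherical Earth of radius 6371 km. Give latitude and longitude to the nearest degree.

Convert each endpoint to a unit vector on the sphere (x = cos φ cos λ, y = cos φ sin λ, z = sin φ).
The central angle between the endpoints is δ = arccos(p₁·p₂) ≈ 1.137 rad (65.2°). The total great-circle distance is δ·R ≈ 1.137 × 6371 ≈ 7245 km, so the target fraction is f = 4700/7245 ≈ 0.649.
Interpolate at f ≈ 0.649 with slerp weights a = sin((1−f)δ)/sin δ ≈ 0.429, b = sin(fδ)/sin δ ≈ 0.741.
p = a·p₁ + b·p₂ ≈ (-0.199, -0.979, 0.050); φ = arcsin(p_z) ≈ 2.84°, λ = atan2(p_y, p_x) ≈ -101.52°.

≈ 3°N, 102°W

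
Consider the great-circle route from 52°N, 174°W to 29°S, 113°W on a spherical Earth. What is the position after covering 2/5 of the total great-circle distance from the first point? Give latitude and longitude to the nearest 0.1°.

The haversine formula gives a central angle δ ≈ 1.692 rad (96.9°) between the endpoints.
Interpolate at f = 2/5 with slerp weights a = sin((1−f)δ)/sin δ ≈ 0.856, b = sin(fδ)/sin δ ≈ 0.631.
p = a·p₁ + b·p₂ ≈ (-0.740, -0.563, 0.369); φ = arcsin(p_z) ≈ 21.63°, λ = atan2(p_y, p_x) ≈ -142.72°.

≈ 21.6°N, 142.7°W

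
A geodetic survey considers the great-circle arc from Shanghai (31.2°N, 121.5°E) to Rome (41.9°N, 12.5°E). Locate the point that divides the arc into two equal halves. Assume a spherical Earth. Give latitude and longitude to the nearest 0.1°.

≈ 51.8°N, 72.6°E

Write both endpoints as unit vectors p₁, p₂ with components (cos φ cos λ, cos φ sin λ, sin φ).
The central angle between the endpoints is δ = arccos(p₁·p₂) ≈ 1.432 rad (82.0°).
Interpolate at f = 1/2 with slerp weights a = sin((1−f)δ)/sin δ ≈ 0.663, b = sin(fδ)/sin δ ≈ 0.663.
p = a·p₁ + b·p₂ ≈ (0.185, 0.590, 0.786); φ = arcsin(p_z) ≈ 51.80°, λ = atan2(p_y, p_x) ≈ 72.56°.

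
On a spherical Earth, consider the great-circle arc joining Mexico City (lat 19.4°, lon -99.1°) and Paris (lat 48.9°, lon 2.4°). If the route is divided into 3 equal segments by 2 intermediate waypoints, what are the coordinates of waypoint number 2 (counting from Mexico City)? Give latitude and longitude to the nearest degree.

Convert each endpoint to a unit vector on the sphere (x = cos φ cos λ, y = cos φ sin λ, z = sin φ).
The central angle between the endpoints is δ = arccos(p₁·p₂) ≈ 1.444 rad (82.7°).
Interpolate at f = 2/3 with slerp weights a = sin((1−f)δ)/sin δ ≈ 0.467, b = sin(fδ)/sin δ ≈ 0.827.
p = a·p₁ + b·p₂ ≈ (0.474, -0.412, 0.778); φ = arcsin(p_z) ≈ 51.12°, λ = atan2(p_y, p_x) ≈ -41.00°.

≈ lat 51°, lon -41°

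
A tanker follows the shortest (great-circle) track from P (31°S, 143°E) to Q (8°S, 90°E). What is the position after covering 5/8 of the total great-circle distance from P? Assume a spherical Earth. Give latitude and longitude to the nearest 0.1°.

Write both endpoints as unit vectors p₁, p₂ with components (cos φ cos λ, cos φ sin λ, sin φ).
The central angle between the endpoints is δ = arccos(p₁·p₂) ≈ 0.949 rad (54.4°).
Interpolate at f = 5/8 with slerp weights a = sin((1−f)δ)/sin δ ≈ 0.429, b = sin(fδ)/sin δ ≈ 0.688.
p = a·p₁ + b·p₂ ≈ (-0.293, 0.902, -0.316); φ = arcsin(p_z) ≈ -18.45°, λ = atan2(p_y, p_x) ≈ 108.02°.

≈ (18.4°S, 108.0°E)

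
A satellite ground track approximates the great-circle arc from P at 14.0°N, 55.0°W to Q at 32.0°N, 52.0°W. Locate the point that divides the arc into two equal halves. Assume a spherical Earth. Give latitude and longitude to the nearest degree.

≈ 23°N, 54°W

The haversine formula gives a central angle δ ≈ 0.318 rad (18.2°) between the endpoints.
Interpolate at f = 1/2 with slerp weights a = sin((1−f)δ)/sin δ ≈ 0.506, b = sin(fδ)/sin δ ≈ 0.506.
p = a·p₁ + b·p₂ ≈ (0.546, -0.741, 0.391); φ = arcsin(p_z) ≈ 23.01°, λ = atan2(p_y, p_x) ≈ -53.60°.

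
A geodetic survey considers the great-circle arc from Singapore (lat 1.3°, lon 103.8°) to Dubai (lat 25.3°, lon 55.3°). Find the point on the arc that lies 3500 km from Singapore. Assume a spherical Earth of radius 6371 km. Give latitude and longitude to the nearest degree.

The haversine formula gives a central angle δ ≈ 0.916 rad (52.5°) between the endpoints. The total great-circle distance is δ·R ≈ 0.916 × 6371 ≈ 5839 km, so the target fraction is f = 3500/5839 ≈ 0.599.
Interpolate at f ≈ 0.599 with slerp weights a = sin((1−f)δ)/sin δ ≈ 0.452, b = sin(fδ)/sin δ ≈ 0.658.
p = a·p₁ + b·p₂ ≈ (0.231, 0.928, 0.291); φ = arcsin(p_z) ≈ 16.95°, λ = atan2(p_y, p_x) ≈ 76.04°.

≈ lat 17°, lon 76°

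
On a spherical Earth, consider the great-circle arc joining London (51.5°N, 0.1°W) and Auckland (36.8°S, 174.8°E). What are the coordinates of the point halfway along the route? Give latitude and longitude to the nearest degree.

Write both endpoints as unit vectors p₁, p₂ with components (cos φ cos λ, cos φ sin λ, sin φ).
The central angle between the endpoints is δ = arccos(p₁·p₂) ≈ 2.877 rad (164.9°).
Interpolate at f = 1/2 with slerp weights a = sin((1−f)δ)/sin δ ≈ 3.796, b = sin(fδ)/sin δ ≈ 3.796.
p = a·p₁ + b·p₂ ≈ (-0.664, 0.271, 0.697); φ = arcsin(p_z) ≈ 44.17°, λ = atan2(p_y, p_x) ≈ 157.77°.

≈ (44°N, 158°E)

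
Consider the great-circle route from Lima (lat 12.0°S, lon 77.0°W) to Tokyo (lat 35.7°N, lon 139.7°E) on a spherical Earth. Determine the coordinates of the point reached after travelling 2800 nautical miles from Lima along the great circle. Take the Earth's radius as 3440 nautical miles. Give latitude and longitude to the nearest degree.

≈ lat 19°N, lon 112°W

Convert each endpoint to a unit vector on the sphere (x = cos φ cos λ, y = cos φ sin λ, z = sin φ).
The central angle between the endpoints is δ = arccos(p₁·p₂) ≈ 2.431 rad (139.3°). The total great-circle distance is δ·R ≈ 2.431 × 3440 ≈ 8364 nmi, so the target fraction is f = 2800/8364 ≈ 0.335.
Interpolate at f ≈ 0.335 with slerp weights a = sin((1−f)δ)/sin δ ≈ 1.532, b = sin(fδ)/sin δ ≈ 1.115.
p = a·p₁ + b·p₂ ≈ (-0.353, -0.874, 0.332); φ = arcsin(p_z) ≈ 19.40°, λ = atan2(p_y, p_x) ≈ -112.01°.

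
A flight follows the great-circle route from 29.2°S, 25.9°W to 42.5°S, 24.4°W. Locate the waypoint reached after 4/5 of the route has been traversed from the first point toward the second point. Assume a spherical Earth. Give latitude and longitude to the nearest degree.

Write both endpoints as unit vectors p₁, p₂ with components (cos φ cos λ, cos φ sin λ, sin φ).
The central angle between the endpoints is δ = arccos(p₁·p₂) ≈ 0.233 rad (13.4°).
Interpolate at f = 4/5 with slerp weights a = sin((1−f)δ)/sin δ ≈ 0.202, b = sin(fδ)/sin δ ≈ 0.803.
p = a·p₁ + b·p₂ ≈ (0.697, -0.321, -0.641); φ = arcsin(p_z) ≈ -39.84°, λ = atan2(p_y, p_x) ≈ -24.74°.

≈ 40°S, 25°W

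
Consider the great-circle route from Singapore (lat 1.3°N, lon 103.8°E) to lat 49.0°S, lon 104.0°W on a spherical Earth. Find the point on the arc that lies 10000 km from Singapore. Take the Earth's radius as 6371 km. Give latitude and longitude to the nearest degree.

The haversine formula gives a central angle δ ≈ 2.211 rad (126.7°) between the endpoints. The total great-circle distance is δ·R ≈ 2.211 × 6371 ≈ 14086 km, so the target fraction is f = 10000/14086 ≈ 0.710.
Interpolate at f ≈ 0.710 with slerp weights a = sin((1−f)δ)/sin δ ≈ 0.746, b = sin(fδ)/sin δ ≈ 1.247.
p = a·p₁ + b·p₂ ≈ (-0.376, -0.069, -0.924); φ = arcsin(p_z) ≈ -67.53°, λ = atan2(p_y, p_x) ≈ -169.52°.

≈ lat 68°S, lon 170°W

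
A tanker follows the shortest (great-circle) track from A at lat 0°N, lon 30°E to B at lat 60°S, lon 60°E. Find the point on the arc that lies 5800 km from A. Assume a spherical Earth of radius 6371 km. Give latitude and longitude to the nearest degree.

≈ lat 49°S, lon 50°E

The haversine formula gives a central angle δ ≈ 1.123 rad (64.3°) between the endpoints. The total great-circle distance is δ·R ≈ 1.123 × 6371 ≈ 7154 km, so the target fraction is f = 5800/7154 ≈ 0.811.
Interpolate at f ≈ 0.811 with slerp weights a = sin((1−f)δ)/sin δ ≈ 0.234, b = sin(fδ)/sin δ ≈ 0.876.
p = a·p₁ + b·p₂ ≈ (0.422, 0.496, -0.759); φ = arcsin(p_z) ≈ -49.35°, λ = atan2(p_y, p_x) ≈ 49.65°.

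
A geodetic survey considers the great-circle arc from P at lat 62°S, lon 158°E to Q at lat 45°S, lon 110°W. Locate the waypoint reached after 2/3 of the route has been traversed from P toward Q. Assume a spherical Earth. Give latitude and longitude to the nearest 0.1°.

Convert each endpoint to a unit vector on the sphere (x = cos φ cos λ, y = cos φ sin λ, z = sin φ).
The central angle between the endpoints is δ = arccos(p₁·p₂) ≈ 0.911 rad (52.2°).
Interpolate at f = 2/3 with slerp weights a = sin((1−f)δ)/sin δ ≈ 0.378, b = sin(fδ)/sin δ ≈ 0.722.
p = a·p₁ + b·p₂ ≈ (-0.339, -0.413, -0.845); φ = arcsin(p_z) ≈ -57.66°, λ = atan2(p_y, p_x) ≈ -129.39°.

≈ lat 57.7°S, lon 129.4°W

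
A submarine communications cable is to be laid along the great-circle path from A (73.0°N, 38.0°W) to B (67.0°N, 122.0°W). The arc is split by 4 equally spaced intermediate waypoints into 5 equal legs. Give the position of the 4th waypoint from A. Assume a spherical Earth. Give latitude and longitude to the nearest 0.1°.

≈ (70.8°N, 111.4°W)

Write both endpoints as unit vectors p₁, p₂ with components (cos φ cos λ, cos φ sin λ, sin φ).
The central angle between the endpoints is δ = arccos(p₁·p₂) ≈ 0.469 rad (26.8°).
Interpolate at f = 4/5 with slerp weights a = sin((1−f)δ)/sin δ ≈ 0.207, b = sin(fδ)/sin δ ≈ 0.811.
p = a·p₁ + b·p₂ ≈ (-0.120, -0.306, 0.944); φ = arcsin(p_z) ≈ 70.81°, λ = atan2(p_y, p_x) ≈ -111.44°.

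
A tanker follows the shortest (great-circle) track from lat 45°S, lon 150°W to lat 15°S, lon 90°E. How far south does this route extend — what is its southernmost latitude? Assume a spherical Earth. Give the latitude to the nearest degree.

The great circle lies in the plane with unit normal n̂ = (p₁ × p₂)/|p₁ × p₂|.
Here n̂_z ≈ -0.599; the vertex latitude is φ_max = arccos|n̂_z| ≈ 53.2°.
Check via Clairaut: cos φ_max = |cos φ₁| · sin C = cos(45.0°)·sin(122.1°) ≈ 0.599, again giving ≈ 53.2°.

≈ 53°S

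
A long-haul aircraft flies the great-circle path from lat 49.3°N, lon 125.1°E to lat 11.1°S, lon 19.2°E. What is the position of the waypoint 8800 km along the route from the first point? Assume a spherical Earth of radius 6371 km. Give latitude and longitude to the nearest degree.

Convert each endpoint to a unit vector on the sphere (x = cos φ cos λ, y = cos φ sin λ, z = sin φ).
The central angle between the endpoints is δ = arccos(p₁·p₂) ≈ 1.898 rad (108.7°). The total great-circle distance is δ·R ≈ 1.898 × 6371 ≈ 12091 km, so the target fraction is f = 8800/12091 ≈ 0.728.
Interpolate at f ≈ 0.728 with slerp weights a = sin((1−f)δ)/sin δ ≈ 0.522, b = sin(fδ)/sin δ ≈ 1.037.
p = a·p₁ + b·p₂ ≈ (0.765, 0.613, 0.196); φ = arcsin(p_z) ≈ 11.29°, λ = atan2(p_y, p_x) ≈ 38.69°.

≈ lat 11°N, lon 39°E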